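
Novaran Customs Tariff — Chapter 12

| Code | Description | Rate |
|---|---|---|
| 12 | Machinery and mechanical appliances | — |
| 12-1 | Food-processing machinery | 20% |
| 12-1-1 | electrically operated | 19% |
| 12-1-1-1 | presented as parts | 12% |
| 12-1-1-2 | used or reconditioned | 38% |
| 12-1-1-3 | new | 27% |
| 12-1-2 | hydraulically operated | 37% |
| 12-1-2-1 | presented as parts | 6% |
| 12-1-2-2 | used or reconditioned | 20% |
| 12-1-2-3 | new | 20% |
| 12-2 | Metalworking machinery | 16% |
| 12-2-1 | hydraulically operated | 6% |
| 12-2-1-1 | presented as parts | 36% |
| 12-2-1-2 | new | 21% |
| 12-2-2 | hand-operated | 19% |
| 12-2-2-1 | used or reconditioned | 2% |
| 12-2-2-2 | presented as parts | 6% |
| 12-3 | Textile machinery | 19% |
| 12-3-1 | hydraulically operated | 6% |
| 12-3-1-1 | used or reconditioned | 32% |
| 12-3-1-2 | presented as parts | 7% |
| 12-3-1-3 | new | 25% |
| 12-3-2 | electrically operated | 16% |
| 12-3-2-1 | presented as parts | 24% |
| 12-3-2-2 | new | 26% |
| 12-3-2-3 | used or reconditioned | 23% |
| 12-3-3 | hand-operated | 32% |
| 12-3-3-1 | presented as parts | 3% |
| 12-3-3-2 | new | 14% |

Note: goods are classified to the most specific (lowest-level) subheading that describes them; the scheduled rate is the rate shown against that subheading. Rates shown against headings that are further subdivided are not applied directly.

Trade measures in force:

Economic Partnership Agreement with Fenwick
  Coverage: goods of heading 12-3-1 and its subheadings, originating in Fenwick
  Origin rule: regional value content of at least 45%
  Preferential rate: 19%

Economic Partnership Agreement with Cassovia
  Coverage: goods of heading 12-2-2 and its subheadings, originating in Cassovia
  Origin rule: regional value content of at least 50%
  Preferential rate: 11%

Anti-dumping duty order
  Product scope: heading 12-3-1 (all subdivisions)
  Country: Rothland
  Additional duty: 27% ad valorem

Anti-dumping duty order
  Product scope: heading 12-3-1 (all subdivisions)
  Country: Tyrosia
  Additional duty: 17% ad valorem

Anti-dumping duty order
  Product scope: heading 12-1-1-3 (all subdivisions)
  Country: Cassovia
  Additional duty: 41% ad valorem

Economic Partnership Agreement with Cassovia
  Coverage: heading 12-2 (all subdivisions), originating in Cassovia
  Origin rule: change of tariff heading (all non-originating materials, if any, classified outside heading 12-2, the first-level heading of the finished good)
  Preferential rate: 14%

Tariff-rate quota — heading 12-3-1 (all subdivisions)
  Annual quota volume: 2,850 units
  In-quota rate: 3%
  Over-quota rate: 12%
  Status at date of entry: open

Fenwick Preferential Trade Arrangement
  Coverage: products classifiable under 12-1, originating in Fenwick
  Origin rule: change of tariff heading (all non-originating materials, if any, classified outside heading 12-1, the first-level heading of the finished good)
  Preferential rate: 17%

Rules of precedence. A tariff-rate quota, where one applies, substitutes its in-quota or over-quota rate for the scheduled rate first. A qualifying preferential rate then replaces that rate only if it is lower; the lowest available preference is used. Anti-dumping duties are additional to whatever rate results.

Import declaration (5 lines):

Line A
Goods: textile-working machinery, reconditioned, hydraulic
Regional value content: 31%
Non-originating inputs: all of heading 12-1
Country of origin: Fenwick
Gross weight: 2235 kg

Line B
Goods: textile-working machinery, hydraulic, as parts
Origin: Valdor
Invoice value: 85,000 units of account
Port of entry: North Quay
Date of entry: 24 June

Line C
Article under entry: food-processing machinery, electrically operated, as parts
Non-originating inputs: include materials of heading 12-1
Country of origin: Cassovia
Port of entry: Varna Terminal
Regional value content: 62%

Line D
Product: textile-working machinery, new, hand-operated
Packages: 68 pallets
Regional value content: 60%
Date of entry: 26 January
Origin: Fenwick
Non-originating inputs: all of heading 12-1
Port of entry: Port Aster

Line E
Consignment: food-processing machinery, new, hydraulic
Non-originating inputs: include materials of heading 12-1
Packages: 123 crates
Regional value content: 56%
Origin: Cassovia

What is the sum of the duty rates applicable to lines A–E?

Line A: textile-working → 12-3; hydraulic → 12-3-1; reconditioned → 12-3-1-1. Scheduled 32%. quota on 12-3-1 open → in-quota 3%; Fenwick agreement on 12-3-1: RVC < 45%; Fenwick agreement on 12-1: 12-3-1-1 not covered. → 3%.
Line B: textile-working → 12-3; hydraulic → 12-3-1; as parts → 12-3-1-2. Scheduled 7%. quota on 12-3-1 open → in-quota 3%. → 3%.
Line C: food-processing → 12-1; electrically operated → 12-1-1; as parts → 12-1-1-1. Scheduled 12%. Cassovia agreement on 12-2-2: 12-1-1-1 not covered; Cassovia agreement on 12-2: 12-1-1-1 not covered. → 12%.
Line D: textile-working → 12-3; hand-operated → 12-3-3; new → 12-3-3-2. Scheduled 14%. Fenwick agreement on 12-3-1: 12-3-3-2 not covered; Fenwick agreement on 12-1: 12-3-3-2 not covered. → 14%.
Line E: food-processing → 12-1; hydraulic → 12-1-2; new → 12-1-2-3. Scheduled 20%. Cassovia agreement on 12-2-2: 12-1-2-3 not covered; Cassovia agreement on 12-2: 12-1-2-3 not covered. → 20%.
Sum: 3% + 3% + 12% + 14% + 20% = 52%.

52%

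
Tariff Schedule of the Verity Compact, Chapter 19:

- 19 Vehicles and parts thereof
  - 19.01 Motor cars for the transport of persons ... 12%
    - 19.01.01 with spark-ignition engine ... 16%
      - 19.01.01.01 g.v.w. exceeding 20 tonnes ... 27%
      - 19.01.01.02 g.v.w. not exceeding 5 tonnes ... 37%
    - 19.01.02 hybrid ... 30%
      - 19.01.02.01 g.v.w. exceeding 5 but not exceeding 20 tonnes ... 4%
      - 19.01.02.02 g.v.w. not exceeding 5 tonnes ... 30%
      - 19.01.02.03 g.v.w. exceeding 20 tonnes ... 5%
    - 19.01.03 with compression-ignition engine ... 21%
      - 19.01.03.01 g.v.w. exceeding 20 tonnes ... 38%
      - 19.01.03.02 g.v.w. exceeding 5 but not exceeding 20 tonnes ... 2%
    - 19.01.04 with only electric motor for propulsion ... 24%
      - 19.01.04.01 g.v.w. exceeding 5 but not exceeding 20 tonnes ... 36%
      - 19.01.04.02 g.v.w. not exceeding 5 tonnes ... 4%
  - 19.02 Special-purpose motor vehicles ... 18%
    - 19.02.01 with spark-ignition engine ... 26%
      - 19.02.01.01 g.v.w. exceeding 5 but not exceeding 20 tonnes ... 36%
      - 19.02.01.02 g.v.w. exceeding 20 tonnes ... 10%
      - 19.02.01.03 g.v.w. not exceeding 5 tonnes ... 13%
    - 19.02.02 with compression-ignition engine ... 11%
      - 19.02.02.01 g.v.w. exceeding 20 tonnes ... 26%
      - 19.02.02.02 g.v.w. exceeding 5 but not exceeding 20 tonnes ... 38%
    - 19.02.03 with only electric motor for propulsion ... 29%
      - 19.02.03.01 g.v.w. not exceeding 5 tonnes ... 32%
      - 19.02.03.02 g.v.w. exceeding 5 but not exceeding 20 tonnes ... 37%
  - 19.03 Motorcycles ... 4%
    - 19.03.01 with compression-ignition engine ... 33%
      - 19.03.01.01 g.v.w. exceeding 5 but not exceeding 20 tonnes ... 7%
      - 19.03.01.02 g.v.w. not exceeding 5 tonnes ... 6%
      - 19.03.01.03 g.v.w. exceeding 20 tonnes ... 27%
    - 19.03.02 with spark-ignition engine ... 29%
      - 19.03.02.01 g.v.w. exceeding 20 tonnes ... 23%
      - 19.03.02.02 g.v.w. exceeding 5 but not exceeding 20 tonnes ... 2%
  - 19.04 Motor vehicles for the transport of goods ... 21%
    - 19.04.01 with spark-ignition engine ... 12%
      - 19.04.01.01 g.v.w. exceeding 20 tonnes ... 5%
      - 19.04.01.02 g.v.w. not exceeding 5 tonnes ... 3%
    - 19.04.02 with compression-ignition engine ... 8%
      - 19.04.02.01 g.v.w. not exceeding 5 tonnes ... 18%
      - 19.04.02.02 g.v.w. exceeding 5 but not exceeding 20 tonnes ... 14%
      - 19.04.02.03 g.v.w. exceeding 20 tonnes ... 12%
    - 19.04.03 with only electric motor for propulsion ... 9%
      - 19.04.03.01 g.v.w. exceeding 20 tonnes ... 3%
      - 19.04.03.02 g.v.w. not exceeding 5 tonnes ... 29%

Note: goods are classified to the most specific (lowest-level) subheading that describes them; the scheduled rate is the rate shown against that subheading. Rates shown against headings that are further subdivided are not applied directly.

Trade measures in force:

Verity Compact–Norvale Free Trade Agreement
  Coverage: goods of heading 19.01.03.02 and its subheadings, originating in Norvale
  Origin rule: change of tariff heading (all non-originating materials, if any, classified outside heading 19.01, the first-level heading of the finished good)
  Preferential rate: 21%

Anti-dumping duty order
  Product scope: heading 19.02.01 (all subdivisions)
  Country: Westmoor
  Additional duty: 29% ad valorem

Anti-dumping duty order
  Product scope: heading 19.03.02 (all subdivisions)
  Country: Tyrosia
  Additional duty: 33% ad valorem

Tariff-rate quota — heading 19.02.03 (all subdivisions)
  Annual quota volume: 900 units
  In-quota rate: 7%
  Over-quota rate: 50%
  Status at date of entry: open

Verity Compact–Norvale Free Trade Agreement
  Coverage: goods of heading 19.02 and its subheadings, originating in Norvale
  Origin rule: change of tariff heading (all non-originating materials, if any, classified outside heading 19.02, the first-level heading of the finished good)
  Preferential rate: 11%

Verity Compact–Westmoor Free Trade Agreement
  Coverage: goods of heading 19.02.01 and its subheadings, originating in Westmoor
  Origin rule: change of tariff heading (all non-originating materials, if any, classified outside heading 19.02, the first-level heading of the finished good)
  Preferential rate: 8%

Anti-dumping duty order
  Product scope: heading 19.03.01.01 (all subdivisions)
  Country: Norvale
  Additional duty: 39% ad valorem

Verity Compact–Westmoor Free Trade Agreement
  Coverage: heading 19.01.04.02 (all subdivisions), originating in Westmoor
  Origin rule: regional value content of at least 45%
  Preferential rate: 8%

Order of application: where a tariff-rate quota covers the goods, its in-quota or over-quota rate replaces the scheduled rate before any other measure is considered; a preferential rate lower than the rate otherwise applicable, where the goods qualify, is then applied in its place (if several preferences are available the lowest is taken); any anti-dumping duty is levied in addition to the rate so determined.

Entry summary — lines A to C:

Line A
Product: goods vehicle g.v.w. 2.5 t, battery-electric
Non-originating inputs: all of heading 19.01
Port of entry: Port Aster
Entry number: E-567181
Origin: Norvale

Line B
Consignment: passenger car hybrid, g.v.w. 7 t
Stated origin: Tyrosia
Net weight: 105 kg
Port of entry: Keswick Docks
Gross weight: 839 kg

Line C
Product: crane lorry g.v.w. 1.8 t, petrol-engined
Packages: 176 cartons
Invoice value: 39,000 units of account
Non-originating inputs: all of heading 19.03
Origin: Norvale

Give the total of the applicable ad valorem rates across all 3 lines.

Line A: goods vehicle → 19.04; battery-electric → 19.04.03; g.v.w. 2.5 t → 19.04.03.02. Scheduled 29%. Norvale agreement on 19.01.03.02: 19.04.03.02 not covered; Norvale agreement on 19.02: 19.04.03.02 not covered. → 29%.
Line B: passenger car → 19.01; hybrid → 19.01.02; g.v.w. 7 t → 19.01.02.01. Scheduled 4%. No special measure applies. → 4%.
Line C: crane lorry → 19.02; petrol-engined → 19.02.01; g.v.w. 1.8 t → 19.02.01.03. Scheduled 13%. Norvale agreement on 19.01.03.02: 19.02.01.03 not covered; Norvale agreement on 19.02: CTH met → 11% available; preferential 11%. → 11%.
Sum: 29% + 4% + 11% = 44%.

44%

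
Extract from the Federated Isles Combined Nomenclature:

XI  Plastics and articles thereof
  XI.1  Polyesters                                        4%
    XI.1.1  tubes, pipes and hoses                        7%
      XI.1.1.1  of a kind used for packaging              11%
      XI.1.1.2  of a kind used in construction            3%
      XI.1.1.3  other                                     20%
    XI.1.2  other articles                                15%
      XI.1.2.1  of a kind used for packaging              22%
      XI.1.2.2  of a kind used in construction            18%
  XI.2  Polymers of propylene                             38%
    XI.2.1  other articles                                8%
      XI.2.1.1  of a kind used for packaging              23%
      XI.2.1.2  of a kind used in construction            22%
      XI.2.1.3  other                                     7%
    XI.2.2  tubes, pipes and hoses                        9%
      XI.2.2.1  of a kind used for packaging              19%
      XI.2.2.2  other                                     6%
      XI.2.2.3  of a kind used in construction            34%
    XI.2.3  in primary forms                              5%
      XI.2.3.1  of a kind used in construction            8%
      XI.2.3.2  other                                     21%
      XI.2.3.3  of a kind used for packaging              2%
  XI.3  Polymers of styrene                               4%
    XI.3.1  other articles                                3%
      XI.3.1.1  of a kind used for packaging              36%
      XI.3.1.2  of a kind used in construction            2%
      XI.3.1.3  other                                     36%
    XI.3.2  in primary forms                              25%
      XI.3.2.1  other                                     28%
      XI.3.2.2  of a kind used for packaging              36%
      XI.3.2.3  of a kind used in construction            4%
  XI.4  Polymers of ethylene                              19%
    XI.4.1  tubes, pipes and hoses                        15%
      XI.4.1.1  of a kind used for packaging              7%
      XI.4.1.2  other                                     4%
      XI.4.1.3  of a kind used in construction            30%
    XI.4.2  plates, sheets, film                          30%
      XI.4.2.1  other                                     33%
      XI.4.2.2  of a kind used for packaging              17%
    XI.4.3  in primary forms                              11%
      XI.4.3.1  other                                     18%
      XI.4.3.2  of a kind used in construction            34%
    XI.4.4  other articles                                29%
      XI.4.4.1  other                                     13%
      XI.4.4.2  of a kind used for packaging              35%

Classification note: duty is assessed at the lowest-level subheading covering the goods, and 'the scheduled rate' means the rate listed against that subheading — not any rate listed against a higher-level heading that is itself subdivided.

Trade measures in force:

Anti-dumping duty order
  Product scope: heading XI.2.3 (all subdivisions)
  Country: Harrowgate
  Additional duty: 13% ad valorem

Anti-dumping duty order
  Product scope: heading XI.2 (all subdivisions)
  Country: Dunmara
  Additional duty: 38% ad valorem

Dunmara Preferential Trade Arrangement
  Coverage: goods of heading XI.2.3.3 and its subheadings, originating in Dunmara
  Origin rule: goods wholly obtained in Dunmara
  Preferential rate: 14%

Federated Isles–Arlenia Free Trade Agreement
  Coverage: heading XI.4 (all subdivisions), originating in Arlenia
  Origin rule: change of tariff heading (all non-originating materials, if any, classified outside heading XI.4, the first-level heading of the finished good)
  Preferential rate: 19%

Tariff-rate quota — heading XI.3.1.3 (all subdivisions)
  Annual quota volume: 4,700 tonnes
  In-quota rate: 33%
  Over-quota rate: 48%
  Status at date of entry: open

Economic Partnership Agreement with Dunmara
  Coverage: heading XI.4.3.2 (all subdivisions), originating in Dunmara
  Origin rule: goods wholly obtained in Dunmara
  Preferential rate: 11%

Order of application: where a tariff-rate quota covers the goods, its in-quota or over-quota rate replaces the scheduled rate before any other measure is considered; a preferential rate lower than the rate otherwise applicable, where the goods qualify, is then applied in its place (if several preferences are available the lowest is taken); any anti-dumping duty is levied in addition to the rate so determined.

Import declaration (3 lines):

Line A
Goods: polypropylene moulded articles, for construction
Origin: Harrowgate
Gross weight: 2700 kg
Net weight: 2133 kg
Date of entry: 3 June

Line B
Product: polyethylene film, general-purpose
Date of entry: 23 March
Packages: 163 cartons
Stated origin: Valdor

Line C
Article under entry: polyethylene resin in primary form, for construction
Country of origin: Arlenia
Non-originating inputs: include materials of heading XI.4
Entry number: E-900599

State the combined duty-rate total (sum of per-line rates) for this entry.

89%

Line A: polypropylene → XI.2; moulded articles → XI.2.1; for construction → XI.2.1.2. Scheduled 22%. No special measure applies. → 22%.
Line B: polyethylene → XI.4; film → XI.4.2; general-purpose → XI.4.2.1. Scheduled 33%. No special measure applies. → 33%.
Line C: polyethylene → XI.4; resin in primary form → XI.4.3; for construction → XI.4.3.2. Scheduled 34%. Arlenia agreement on XI.4: CTH not met. → 34%.
Sum: 22% + 33% + 34% = 89%.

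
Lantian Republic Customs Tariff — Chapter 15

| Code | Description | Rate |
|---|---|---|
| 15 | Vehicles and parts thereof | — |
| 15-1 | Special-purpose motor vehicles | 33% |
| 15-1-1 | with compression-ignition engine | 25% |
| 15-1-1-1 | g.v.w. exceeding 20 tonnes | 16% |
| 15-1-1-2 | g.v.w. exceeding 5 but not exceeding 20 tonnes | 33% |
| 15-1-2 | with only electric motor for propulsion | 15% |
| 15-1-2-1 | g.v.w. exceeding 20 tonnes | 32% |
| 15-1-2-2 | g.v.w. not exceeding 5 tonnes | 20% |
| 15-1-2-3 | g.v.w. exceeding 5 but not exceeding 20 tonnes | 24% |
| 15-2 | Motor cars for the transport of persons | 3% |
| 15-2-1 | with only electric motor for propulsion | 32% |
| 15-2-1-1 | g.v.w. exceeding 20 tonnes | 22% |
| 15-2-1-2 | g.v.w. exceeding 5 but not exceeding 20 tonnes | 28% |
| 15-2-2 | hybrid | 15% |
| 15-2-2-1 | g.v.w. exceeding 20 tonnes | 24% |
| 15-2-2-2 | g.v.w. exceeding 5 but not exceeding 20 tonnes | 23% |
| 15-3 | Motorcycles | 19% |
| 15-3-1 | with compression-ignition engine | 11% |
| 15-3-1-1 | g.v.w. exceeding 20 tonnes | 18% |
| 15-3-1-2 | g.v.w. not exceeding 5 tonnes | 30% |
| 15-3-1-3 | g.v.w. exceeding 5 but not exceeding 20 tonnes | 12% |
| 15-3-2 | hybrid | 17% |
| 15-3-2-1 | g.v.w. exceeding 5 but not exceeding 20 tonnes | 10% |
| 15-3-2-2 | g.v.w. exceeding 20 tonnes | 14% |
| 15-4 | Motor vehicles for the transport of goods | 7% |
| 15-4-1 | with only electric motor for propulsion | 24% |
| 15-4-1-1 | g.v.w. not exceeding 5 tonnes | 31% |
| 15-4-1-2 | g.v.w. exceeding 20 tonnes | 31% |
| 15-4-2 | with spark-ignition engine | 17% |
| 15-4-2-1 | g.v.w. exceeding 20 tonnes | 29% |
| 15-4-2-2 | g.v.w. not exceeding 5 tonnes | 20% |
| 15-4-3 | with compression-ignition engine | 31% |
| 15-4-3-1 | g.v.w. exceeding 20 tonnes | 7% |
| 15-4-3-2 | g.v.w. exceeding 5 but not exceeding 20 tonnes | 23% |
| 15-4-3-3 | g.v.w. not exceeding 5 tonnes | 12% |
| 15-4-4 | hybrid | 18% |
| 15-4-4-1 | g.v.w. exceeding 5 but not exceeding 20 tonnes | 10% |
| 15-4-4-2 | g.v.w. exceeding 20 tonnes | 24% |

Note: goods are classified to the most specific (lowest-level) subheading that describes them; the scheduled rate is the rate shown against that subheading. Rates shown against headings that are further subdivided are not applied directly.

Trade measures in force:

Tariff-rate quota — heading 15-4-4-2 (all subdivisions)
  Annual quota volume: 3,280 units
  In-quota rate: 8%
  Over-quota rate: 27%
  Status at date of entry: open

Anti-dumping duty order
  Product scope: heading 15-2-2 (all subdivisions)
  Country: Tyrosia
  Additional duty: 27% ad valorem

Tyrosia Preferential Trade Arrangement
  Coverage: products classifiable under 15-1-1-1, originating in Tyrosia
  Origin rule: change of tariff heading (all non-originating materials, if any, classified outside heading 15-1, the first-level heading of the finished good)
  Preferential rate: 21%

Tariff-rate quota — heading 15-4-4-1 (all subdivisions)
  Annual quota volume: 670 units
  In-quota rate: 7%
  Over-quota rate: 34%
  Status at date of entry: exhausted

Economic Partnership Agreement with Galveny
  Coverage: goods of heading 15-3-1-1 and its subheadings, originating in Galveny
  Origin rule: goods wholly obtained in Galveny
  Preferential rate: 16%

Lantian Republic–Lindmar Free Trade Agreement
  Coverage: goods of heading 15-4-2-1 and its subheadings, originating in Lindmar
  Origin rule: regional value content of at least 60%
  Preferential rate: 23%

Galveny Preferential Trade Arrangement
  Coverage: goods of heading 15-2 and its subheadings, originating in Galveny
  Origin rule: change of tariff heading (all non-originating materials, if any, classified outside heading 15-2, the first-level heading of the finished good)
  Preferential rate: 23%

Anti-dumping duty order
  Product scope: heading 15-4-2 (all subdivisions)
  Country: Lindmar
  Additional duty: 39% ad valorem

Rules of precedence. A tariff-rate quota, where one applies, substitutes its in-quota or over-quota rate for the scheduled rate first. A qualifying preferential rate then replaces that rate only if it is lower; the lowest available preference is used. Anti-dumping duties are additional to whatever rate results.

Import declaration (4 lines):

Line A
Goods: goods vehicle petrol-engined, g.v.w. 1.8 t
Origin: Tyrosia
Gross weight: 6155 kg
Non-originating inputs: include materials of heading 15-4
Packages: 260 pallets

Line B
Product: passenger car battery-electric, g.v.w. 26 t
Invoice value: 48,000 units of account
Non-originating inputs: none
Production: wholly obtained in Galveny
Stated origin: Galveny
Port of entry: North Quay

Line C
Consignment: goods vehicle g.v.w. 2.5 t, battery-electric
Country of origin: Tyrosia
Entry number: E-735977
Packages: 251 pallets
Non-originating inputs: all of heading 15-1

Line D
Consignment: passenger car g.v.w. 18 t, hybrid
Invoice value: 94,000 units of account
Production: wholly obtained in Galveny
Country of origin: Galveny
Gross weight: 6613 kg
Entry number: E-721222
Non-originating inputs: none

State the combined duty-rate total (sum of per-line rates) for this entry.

Line A: goods vehicle → 15-4; petrol-engined → 15-4-2; g.v.w. 1.8 t → 15-4-2-2. Scheduled 20%. Tyrosia agreement on 15-1-1-1: 15-4-2-2 not covered. → 20%.
Line B: passenger car → 15-2; battery-electric → 15-2-1; g.v.w. 26 t → 15-2-1-1. Scheduled 22%. Galveny agreement on 15-3-1-1: 15-2-1-1 not covered; Galveny agreement on 15-2: CTH met → 23% available; preference 23% not lower than 22% → no reduction. → 22%.
Line C: goods vehicle → 15-4; battery-electric → 15-4-1; g.v.w. 2.5 t → 15-4-1-1. Scheduled 31%. Tyrosia agreement on 15-1-1-1: 15-4-1-1 not covered. → 31%.
Line D: passenger car → 15-2; hybrid → 15-2-2; g.v.w. 18 t → 15-2-2-2. Scheduled 23%. Galveny agreement on 15-3-1-1: 15-2-2-2 not covered; Galveny agreement on 15-2: CTH met → 23% available; preference 23% not lower than 23% → no reduction. → 23%.
Sum: 20% + 22% + 31% + 23% = 96%.

96%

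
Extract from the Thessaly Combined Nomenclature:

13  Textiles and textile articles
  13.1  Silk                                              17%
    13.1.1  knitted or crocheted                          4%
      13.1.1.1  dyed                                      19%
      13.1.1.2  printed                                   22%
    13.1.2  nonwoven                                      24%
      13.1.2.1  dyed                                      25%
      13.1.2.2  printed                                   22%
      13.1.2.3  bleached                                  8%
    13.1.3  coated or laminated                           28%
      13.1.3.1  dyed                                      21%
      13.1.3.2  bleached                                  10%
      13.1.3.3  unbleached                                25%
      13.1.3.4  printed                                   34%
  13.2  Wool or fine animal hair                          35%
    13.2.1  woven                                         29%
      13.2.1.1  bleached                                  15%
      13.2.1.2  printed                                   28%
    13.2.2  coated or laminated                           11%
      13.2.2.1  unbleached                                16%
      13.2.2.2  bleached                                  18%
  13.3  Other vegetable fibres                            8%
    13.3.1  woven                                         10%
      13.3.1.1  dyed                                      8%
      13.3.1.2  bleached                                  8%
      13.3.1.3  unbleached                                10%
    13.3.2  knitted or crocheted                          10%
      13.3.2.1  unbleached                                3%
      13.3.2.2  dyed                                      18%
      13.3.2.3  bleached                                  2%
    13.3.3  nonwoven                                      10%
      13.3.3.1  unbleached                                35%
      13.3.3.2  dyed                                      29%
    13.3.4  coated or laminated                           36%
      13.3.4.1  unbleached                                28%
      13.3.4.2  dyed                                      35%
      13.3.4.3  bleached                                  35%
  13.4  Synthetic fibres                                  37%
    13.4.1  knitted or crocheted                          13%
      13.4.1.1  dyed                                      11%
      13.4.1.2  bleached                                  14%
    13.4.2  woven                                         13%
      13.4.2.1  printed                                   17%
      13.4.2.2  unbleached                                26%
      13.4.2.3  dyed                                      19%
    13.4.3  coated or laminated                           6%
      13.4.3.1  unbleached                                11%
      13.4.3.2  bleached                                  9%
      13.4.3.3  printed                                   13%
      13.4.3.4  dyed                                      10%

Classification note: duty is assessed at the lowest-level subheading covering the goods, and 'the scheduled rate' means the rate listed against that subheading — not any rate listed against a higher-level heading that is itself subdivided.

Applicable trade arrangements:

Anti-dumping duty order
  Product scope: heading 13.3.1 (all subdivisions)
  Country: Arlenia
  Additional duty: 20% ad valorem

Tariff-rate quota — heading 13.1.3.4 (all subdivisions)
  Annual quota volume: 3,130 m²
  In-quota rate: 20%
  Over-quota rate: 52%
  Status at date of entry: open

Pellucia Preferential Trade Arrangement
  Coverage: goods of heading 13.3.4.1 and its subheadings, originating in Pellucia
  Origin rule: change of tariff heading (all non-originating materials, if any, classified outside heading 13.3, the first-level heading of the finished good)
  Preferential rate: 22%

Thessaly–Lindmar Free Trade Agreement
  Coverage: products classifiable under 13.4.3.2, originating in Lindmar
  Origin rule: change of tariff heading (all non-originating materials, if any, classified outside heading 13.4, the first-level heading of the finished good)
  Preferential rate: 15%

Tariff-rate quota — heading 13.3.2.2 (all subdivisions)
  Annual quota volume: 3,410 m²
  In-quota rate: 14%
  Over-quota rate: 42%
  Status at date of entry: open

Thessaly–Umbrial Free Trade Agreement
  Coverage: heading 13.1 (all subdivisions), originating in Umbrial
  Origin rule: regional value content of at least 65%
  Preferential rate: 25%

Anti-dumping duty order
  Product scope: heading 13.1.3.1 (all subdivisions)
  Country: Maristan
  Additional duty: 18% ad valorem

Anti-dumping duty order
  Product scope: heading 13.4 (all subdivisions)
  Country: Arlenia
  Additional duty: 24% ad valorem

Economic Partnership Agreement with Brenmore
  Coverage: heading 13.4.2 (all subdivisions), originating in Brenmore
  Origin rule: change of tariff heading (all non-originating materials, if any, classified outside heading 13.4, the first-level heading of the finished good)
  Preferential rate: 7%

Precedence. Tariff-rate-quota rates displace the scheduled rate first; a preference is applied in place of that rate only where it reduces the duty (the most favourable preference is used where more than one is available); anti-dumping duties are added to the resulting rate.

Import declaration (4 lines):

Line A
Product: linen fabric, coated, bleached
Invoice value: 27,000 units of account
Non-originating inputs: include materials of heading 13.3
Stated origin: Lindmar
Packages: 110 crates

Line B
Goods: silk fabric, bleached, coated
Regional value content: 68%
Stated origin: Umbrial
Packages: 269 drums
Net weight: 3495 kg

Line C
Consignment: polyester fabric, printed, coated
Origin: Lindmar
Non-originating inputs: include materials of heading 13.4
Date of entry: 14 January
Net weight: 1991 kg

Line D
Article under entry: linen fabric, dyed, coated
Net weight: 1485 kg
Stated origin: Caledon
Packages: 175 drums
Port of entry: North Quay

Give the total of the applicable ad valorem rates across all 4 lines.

Line A: linen → 13.3; coated → 13.3.4; bleached → 13.3.4.3. Scheduled 35%. Lindmar agreement on 13.4.3.2: 13.3.4.3 not covered. → 35%.
Line B: silk → 13.1; coated → 13.1.3; bleached → 13.1.3.2. Scheduled 10%. Umbrial agreement on 13.1: RVC ≥ 65% → 25% available; preference 25% not lower than 10% → no reduction. → 10%.
Line C: polyester → 13.4; coated → 13.4.3; printed → 13.4.3.3. Scheduled 13%. Lindmar agreement on 13.4.3.2: 13.4.3.3 not covered. → 13%.
Line D: linen → 13.3; coated → 13.3.4; dyed → 13.3.4.2. Scheduled 35%. No special measure applies. → 35%.
Sum: 35% + 10% + 13% + 35% = 93%.

93%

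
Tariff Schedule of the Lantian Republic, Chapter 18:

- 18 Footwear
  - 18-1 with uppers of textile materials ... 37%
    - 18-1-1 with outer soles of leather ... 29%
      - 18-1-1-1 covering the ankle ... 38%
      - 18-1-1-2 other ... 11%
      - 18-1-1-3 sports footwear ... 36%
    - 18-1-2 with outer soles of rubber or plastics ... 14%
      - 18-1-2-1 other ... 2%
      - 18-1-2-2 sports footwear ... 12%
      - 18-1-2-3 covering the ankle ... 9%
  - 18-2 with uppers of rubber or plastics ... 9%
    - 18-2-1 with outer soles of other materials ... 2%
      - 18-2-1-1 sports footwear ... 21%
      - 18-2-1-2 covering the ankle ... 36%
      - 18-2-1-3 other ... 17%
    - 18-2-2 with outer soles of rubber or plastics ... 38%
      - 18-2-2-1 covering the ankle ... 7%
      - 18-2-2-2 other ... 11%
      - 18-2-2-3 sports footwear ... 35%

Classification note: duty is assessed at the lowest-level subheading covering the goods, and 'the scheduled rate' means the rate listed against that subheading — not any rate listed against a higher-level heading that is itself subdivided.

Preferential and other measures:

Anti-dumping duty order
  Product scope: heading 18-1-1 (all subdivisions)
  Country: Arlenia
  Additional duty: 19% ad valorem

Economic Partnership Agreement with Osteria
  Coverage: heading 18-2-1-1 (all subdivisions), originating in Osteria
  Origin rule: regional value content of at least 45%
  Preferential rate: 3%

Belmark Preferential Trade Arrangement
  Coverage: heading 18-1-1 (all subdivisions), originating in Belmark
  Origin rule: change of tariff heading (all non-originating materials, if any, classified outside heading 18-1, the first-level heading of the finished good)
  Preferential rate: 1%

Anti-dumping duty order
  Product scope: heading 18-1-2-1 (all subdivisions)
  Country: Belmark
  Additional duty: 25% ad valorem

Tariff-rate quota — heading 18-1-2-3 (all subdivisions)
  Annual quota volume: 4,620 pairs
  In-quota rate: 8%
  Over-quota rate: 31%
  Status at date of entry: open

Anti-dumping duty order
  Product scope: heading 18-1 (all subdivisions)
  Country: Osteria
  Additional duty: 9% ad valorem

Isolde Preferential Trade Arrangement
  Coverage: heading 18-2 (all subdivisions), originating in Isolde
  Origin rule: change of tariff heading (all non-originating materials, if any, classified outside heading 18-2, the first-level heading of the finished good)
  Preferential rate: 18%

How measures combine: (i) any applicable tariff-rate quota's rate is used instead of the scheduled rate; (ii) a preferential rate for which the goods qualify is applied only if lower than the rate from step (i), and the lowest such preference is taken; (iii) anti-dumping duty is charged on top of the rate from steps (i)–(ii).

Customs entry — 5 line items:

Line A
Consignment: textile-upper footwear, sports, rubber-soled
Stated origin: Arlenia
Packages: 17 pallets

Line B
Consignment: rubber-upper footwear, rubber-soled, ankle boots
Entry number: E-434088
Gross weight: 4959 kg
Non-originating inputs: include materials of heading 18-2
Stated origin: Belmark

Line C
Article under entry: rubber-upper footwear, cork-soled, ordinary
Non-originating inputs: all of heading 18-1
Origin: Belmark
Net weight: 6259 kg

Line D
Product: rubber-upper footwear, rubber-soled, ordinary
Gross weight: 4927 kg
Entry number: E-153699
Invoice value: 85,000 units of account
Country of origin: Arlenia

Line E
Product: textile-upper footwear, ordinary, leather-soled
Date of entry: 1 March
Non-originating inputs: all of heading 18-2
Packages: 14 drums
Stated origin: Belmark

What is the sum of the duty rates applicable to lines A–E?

Line A: textile-upper → 18-1; rubber-soled → 18-1-2; sports → 18-1-2-2. Scheduled 12%. No special measure applies. → 12%.
Line B: rubber-upper → 18-2; rubber-soled → 18-2-2; ankle boots → 18-2-2-1. Scheduled 7%. Belmark agreement on 18-1-1: 18-2-2-1 not covered. → 7%.
Line C: rubber-upper → 18-2; cork-soled → 18-2-1; ordinary → 18-2-1-3. Scheduled 17%. Belmark agreement on 18-1-1: 18-2-1-3 not covered. → 17%.
Line D: rubber-upper → 18-2; rubber-soled → 18-2-2; ordinary → 18-2-2-2. Scheduled 11%. No special measure applies. → 11%.
Line E: textile-upper → 18-1; leather-soled → 18-1-1; ordinary → 18-1-1-2. Scheduled 11%. Belmark agreement on 18-1-1: CTH met → 1% available; preferential 1%. → 1%.
Sum: 12% + 7% + 17% + 11% + 1% = 48%.

48%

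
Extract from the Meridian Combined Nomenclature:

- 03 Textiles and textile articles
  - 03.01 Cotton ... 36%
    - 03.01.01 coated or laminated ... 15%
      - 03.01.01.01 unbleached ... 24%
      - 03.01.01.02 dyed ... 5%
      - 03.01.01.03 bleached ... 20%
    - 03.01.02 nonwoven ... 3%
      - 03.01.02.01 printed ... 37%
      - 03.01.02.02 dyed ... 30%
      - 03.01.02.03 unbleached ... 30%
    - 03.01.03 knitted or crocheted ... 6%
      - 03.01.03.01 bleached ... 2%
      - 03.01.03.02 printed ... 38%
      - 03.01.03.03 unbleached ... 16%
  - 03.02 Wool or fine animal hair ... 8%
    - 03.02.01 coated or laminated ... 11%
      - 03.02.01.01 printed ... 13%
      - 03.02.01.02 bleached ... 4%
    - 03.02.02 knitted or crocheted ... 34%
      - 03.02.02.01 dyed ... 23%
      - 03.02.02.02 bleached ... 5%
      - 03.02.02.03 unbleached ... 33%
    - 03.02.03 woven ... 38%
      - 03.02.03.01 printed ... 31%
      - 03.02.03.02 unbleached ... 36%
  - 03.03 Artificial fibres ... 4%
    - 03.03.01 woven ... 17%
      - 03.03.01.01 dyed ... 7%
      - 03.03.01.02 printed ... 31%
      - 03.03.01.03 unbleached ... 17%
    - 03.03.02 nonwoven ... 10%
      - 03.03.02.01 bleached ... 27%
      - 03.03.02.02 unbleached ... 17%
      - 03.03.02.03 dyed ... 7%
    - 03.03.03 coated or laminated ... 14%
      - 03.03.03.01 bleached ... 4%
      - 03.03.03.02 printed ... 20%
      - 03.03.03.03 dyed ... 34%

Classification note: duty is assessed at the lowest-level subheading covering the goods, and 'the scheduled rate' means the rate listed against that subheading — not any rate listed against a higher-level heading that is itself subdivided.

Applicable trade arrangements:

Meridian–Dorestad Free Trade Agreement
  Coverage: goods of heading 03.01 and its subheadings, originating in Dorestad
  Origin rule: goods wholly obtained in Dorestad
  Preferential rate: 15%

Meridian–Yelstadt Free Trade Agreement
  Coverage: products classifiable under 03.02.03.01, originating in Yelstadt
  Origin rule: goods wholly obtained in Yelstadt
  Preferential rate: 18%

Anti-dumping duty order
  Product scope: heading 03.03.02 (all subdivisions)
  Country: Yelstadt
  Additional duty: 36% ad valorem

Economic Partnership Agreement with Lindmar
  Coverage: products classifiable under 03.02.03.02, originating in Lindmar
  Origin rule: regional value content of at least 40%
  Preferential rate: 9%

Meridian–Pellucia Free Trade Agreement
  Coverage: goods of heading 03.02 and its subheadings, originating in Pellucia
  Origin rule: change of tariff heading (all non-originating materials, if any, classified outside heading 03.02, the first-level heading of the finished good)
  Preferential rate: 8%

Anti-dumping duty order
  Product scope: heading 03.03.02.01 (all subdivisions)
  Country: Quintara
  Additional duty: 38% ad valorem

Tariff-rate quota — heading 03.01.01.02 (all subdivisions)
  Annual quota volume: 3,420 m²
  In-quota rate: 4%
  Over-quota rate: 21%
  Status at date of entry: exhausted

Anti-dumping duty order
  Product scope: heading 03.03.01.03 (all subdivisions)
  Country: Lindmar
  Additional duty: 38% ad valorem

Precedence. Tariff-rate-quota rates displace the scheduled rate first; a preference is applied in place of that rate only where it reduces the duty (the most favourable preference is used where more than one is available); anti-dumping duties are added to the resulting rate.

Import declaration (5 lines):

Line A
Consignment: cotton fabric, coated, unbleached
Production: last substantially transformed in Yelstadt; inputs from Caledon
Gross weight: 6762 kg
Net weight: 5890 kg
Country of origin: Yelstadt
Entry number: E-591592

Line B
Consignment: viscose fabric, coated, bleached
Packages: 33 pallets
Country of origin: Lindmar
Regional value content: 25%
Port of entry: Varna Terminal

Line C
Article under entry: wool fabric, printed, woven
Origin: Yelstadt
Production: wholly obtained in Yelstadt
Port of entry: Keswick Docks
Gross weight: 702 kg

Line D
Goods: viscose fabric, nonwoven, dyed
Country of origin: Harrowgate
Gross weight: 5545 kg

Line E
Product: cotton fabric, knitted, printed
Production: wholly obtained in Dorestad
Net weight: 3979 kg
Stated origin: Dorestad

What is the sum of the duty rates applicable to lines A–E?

Line A: cotton → 03.01; coated → 03.01.01; unbleached → 03.01.01.01. Scheduled 24%. Yelstadt agreement on 03.02.03.01: 03.01.01.01 not covered. → 24%.
Line B: viscose → 03.03; coated → 03.03.03; bleached → 03.03.03.01. Scheduled 4%. Lindmar agreement on 03.02.03.02: 03.03.03.01 not covered. → 4%.
Line C: wool → 03.02; woven → 03.02.03; printed → 03.02.03.01. Scheduled 31%. Yelstadt agreement on 03.02.03.01: wholly obtained → 18% available; preferential 18%. → 18%.
Line D: viscose → 03.03; nonwoven → 03.03.02; dyed → 03.03.02.03. Scheduled 7%. No special measure applies. → 7%.
Line E: cotton → 03.01; knitted → 03.01.03; printed → 03.01.03.02. Scheduled 38%. Dorestad agreement on 03.01: wholly obtained → 15% available; preferential 15%. → 15%.
Sum: 24% + 4% + 18% + 7% + 15% = 68%.

68%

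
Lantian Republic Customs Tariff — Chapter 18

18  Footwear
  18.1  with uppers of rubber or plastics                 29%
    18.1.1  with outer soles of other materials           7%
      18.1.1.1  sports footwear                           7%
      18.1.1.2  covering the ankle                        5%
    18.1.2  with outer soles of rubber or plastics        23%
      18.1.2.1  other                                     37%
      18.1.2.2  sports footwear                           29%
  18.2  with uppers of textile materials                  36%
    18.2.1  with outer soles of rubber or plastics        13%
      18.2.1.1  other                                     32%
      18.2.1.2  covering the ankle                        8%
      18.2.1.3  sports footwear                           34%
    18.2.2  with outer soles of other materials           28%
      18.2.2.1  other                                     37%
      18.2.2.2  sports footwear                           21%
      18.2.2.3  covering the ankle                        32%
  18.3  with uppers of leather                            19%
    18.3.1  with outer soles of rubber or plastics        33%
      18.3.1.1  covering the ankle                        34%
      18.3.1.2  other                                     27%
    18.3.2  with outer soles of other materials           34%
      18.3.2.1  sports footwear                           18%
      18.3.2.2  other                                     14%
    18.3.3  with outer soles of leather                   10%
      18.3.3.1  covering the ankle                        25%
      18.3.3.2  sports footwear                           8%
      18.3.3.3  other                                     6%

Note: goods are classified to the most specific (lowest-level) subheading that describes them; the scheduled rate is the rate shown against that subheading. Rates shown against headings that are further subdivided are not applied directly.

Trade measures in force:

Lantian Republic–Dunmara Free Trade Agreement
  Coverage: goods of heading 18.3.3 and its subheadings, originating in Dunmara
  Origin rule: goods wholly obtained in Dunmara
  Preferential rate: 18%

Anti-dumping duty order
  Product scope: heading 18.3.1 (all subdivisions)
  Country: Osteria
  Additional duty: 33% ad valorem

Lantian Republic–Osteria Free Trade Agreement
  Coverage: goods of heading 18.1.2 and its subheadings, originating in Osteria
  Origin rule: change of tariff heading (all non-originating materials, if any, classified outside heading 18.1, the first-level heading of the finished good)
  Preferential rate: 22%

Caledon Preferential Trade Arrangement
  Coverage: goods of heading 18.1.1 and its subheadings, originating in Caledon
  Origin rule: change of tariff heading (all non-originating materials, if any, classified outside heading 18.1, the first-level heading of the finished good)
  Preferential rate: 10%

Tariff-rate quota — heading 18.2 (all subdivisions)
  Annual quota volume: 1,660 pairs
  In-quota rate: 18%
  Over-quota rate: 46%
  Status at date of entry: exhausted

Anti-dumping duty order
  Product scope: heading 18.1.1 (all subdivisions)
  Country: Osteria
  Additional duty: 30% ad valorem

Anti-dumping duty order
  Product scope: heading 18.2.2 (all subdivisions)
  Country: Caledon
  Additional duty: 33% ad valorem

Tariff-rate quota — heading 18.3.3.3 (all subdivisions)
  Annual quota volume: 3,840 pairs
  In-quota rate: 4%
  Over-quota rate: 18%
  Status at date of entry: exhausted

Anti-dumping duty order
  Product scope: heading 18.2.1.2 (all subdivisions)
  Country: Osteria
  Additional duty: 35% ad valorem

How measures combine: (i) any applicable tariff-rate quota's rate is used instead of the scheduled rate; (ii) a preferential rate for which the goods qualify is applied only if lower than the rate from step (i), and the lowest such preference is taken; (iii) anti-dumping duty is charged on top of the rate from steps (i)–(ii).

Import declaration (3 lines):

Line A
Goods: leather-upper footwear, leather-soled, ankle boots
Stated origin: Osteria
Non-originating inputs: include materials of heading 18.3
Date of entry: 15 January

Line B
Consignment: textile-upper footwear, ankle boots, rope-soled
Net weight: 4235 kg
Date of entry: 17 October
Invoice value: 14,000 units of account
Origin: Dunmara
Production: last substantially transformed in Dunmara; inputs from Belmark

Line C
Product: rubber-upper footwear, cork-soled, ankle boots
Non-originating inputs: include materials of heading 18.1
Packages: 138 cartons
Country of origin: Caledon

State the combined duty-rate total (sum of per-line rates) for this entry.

Line A: leather-upper → 18.3; leather-soled → 18.3.3; ankle boots → 18.3.3.1. Scheduled 25%. Osteria agreement on 18.1.2: 18.3.3.1 not covered. → 25%.
Line B: textile-upper → 18.2; rope-soled → 18.2.2; ankle boots → 18.2.2.3. Scheduled 32%. quota on 18.2 exhausted → over-quota 46%; Dunmara agreement on 18.3.3: 18.2.2.3 not covered. → 46%.
Line C: rubber-upper → 18.1; cork-soled → 18.1.1; ankle boots → 18.1.1.2. Scheduled 5%. Caledon agreement on 18.1.1: CTH not met. → 5%.
Sum: 25% + 46% + 5% = 76%.

76%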